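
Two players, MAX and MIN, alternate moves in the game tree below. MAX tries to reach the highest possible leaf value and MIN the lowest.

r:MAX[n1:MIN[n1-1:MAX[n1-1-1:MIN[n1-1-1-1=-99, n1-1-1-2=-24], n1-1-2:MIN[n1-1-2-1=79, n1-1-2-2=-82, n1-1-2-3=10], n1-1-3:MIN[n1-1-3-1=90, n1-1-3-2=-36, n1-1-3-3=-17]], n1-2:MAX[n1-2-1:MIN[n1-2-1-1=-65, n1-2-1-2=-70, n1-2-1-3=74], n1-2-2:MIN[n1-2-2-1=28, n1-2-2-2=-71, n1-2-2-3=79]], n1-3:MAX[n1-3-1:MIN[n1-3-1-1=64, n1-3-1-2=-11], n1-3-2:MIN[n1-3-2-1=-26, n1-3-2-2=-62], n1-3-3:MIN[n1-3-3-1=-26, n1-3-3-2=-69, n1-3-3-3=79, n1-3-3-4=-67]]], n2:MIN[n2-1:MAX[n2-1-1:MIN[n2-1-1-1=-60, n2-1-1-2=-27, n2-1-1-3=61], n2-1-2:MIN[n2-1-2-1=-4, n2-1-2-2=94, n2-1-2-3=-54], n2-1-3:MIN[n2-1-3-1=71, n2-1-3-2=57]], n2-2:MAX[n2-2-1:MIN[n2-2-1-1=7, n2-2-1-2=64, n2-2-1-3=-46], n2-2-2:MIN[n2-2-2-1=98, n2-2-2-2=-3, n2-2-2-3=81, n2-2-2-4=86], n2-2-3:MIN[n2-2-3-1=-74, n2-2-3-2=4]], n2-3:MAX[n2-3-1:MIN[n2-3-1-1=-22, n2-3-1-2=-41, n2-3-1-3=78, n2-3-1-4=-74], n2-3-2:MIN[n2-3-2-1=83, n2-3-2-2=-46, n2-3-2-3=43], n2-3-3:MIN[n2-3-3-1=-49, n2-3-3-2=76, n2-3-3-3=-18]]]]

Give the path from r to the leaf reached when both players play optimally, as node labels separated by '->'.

n1-1-1 (MIN): min(-99, -24) = -99
n1-1-2 (MIN): min(79, -82, 10) = -82
n1-1-3 (MIN): min(90, -36, -17) = -36
n1-1 (MAX): max(-99, -82, -36) = -36
n1-2-1 (MIN): min(-65, -70, 74) = -70
n1-2-2 (MIN): min(28, -71, 79) = -71
n1-2 (MAX): max(-70, -71) = -70
n1-3-1 (MIN): min(64, -11) = -11
n1-3-2 (MIN): min(-26, -62) = -62
n1-3-3 (MIN): min(-26, -69, 79, -67) = -69
n1-3 (MAX): max(-11, -62, -69) = -11
n1 (MIN): min(-36, -70, -11) = -70
n2-1-1 (MIN): min(-60, -27, 61) = -60
n2-1-2 (MIN): min(-4, 94, -54) = -54
n2-1-3 (MIN): min(71, 57) = 57
n2-1 (MAX): max(-60, -54, 57) = 57
n2-2-1 (MIN): min(7, 64, -46) = -46
n2-2-2 (MIN): min(98, -3, 81, 86) = -3
n2-2-3 (MIN): min(-74, 4) = -74
n2-2 (MAX): max(-46, -3, -74) = -3
n2-3-1 (MIN): min(-22, -41, 78, -74) = -74
n2-3-2 (MIN): min(83, -46, 43) = -46
n2-3-3 (MIN): min(-49, 76, -18) = -49
n2-3 (MAX): max(-74, -46, -49) = -46
n2 (MIN): min(57, -3, -46) = -46
r (MAX): max(-70, -46) = -46
At r, MAX picks n2 (highest: -46).
At n2, MIN picks n2-3 (lowest: -46).
At n2-3, MAX picks n2-3-2 (highest: -46).
At n2-3-2, MIN picks n2-3-2-2 (lowest: -46).
Terminal value -46.

r -> n2 -> n2-3 -> n2-3-2 -> n2-3-2-2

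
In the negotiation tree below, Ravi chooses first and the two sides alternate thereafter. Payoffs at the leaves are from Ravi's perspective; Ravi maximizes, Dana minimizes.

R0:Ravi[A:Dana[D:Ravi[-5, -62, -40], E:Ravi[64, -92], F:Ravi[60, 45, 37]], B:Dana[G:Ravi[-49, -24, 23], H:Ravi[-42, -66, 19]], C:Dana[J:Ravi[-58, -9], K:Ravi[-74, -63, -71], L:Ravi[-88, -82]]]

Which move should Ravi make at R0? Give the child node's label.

D (Ravi): max(-5, -62, -40) = -5
E (Ravi): max(64, -92) = 64
F (Ravi): max(60, 45, 37) = 60
A (Dana): min(-5, 64, 60) = -5
G (Ravi): max(-49, -24, 23) = 23
H (Ravi): max(-42, -66, 19) = 19
B (Dana): min(23, 19) = 19
J (Ravi): max(-58, -9) = -9
K (Ravi): max(-74, -63, -71) = -63
L (Ravi): max(-88, -82) = -82
C (Dana): min(-9, -63, -82) = -82
R0 (Ravi): max(-5, 19, -82) = 19
Ravi at R0 wants the highest of {A=-5, B=19, C=-82}, so chooses B.

B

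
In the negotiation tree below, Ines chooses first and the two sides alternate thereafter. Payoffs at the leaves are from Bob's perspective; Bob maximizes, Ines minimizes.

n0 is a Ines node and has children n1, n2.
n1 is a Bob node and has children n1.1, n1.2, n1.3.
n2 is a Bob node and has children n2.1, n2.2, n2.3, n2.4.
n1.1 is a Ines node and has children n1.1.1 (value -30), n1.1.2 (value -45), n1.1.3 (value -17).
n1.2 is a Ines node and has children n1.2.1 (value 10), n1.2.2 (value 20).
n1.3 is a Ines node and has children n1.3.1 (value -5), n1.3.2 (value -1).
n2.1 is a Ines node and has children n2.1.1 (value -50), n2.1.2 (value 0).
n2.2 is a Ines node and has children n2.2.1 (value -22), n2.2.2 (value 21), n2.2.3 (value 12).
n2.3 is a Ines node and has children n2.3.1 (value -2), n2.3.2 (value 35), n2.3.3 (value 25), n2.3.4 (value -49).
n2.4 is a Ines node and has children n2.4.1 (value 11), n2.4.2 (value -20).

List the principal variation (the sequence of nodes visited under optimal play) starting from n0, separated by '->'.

n0 -> n2 -> n2.4 -> n2.4.2

n1.1 (Ines): min(-30, -45, -17) = -45
n1.2 (Ines): min(10, 20) = 10
n1.3 (Ines): min(-5, -1) = -5
n1 (Bob): max(-45, 10, -5) = 10
n2.1 (Ines): min(-50, 0) = -50
n2.2 (Ines): min(-22, 21, 12) = -22
n2.3 (Ines): min(-2, 35, 25, -49) = -49
n2.4 (Ines): min(11, -20) = -20
n2 (Bob): max(-50, -22, -49, -20) = -20
n0 (Ines): min(10, -20) = -20
At n0, Ines picks n2 (lowest: -20).
At n2, Bob picks n2.4 (highest: -20).
At n2.4, Ines picks n2.4.2 (lowest: -20).
Terminal value -20.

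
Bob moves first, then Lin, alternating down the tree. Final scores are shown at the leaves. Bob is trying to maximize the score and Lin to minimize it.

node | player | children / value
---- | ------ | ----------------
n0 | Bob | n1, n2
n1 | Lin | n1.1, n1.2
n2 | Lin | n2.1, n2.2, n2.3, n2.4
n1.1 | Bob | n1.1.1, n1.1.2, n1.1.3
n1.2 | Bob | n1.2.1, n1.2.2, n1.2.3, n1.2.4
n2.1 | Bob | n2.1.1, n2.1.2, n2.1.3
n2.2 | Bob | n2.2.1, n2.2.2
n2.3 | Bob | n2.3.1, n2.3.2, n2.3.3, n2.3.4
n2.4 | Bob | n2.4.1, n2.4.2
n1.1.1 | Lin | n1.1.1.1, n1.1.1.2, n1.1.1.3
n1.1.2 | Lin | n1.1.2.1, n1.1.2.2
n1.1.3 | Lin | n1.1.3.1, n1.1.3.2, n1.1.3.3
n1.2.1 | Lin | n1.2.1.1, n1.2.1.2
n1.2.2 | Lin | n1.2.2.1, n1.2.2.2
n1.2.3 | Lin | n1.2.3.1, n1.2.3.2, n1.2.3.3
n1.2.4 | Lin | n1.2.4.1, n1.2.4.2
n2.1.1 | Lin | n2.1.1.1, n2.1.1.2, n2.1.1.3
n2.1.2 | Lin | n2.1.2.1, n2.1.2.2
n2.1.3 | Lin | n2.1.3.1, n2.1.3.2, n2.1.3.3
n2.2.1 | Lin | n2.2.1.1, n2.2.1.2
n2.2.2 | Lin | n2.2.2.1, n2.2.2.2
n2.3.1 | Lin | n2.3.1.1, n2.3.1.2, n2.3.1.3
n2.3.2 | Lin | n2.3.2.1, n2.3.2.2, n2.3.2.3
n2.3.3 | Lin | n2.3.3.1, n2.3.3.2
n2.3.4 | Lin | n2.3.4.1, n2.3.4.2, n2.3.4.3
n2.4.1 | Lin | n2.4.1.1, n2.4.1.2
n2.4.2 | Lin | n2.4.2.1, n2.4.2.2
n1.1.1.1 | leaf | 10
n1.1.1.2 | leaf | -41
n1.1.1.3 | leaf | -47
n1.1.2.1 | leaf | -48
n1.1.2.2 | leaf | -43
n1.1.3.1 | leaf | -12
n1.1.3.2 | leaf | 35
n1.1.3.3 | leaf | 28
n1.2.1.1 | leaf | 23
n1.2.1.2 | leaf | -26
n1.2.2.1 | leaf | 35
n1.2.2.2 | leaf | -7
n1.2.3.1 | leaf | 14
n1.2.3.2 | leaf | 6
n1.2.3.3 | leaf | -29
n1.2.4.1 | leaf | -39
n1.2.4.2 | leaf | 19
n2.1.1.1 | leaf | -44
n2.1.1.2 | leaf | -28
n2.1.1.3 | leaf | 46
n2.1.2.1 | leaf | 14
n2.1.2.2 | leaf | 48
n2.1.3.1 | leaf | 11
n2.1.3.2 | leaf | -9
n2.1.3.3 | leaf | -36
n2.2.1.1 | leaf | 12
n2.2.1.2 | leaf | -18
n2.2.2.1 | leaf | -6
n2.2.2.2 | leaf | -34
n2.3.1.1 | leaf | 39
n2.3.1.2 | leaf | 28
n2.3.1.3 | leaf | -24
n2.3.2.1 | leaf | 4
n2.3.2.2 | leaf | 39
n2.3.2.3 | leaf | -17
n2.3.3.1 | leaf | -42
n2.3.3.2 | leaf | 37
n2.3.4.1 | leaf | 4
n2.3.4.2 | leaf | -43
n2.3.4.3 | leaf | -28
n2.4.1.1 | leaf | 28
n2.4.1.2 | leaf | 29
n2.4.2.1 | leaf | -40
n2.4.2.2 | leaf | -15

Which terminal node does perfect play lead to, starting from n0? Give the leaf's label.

n1.1.3.1

n1.1.1 (Lin): min(10, -41, -47) = -47
n1.1.2 (Lin): min(-48, -43) = -48
n1.1.3 (Lin): min(-12, 35, 28) = -12
n1.1 (Bob): max(-47, -48, -12) = -12
n1.2.1 (Lin): min(23, -26) = -26
n1.2.2 (Lin): min(35, -7) = -7
n1.2.3 (Lin): min(14, 6, -29) = -29
n1.2.4 (Lin): min(-39, 19) = -39
n1.2 (Bob): max(-26, -7, -29, -39) = -7
n1 (Lin): min(-12, -7) = -12
n2.1.1 (Lin): min(-44, -28, 46) = -44
n2.1.2 (Lin): min(14, 48) = 14
n2.1.3 (Lin): min(11, -9, -36) = -36
n2.1 (Bob): max(-44, 14, -36) = 14
n2.2.1 (Lin): min(12, -18) = -18
n2.2.2 (Lin): min(-6, -34) = -34
n2.2 (Bob): max(-18, -34) = -18
n2.3.1 (Lin): min(39, 28, -24) = -24
n2.3.2 (Lin): min(4, 39, -17) = -17
n2.3.3 (Lin): min(-42, 37) = -42
n2.3.4 (Lin): min(4, -43, -28) = -43
n2.3 (Bob): max(-24, -17, -42, -43) = -17
n2.4.1 (Lin): min(28, 29) = 28
n2.4.2 (Lin): min(-40, -15) = -40
n2.4 (Bob): max(28, -40) = 28
n2 (Lin): min(14, -18, -17, 28) = -18
n0 (Bob): max(-12, -18) = -12
At n0, Bob picks n1 (highest: -12).
At n1, Lin picks n1.1 (lowest: -12).
At n1.1, Bob picks n1.1.3 (highest: -12).
At n1.1.3, Lin picks n1.1.3.1 (lowest: -12).
Terminal value -12.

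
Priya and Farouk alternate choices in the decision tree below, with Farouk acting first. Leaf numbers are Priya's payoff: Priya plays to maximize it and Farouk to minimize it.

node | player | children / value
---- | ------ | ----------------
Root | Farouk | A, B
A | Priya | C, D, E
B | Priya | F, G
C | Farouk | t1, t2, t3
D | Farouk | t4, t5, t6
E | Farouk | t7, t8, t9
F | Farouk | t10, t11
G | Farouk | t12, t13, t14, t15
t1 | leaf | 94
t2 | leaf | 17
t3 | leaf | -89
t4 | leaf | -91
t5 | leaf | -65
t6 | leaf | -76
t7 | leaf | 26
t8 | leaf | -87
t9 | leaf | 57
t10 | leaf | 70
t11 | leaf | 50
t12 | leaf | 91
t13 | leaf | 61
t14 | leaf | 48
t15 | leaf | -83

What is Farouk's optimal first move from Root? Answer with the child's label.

A

C (Farouk): min(94, 17, -89) = -89
D (Farouk): min(-91, -65, -76) = -91
E (Farouk): min(26, -87, 57) = -87
A (Priya): max(-89, -91, -87) = -87
F (Farouk): min(70, 50) = 50
G (Farouk): min(91, 61, 48, -83) = -83
B (Priya): max(50, -83) = 50
Root (Farouk): min(-87, 50) = -87
Farouk at Root wants the lowest of {A=-87, B=50}, so chooses A.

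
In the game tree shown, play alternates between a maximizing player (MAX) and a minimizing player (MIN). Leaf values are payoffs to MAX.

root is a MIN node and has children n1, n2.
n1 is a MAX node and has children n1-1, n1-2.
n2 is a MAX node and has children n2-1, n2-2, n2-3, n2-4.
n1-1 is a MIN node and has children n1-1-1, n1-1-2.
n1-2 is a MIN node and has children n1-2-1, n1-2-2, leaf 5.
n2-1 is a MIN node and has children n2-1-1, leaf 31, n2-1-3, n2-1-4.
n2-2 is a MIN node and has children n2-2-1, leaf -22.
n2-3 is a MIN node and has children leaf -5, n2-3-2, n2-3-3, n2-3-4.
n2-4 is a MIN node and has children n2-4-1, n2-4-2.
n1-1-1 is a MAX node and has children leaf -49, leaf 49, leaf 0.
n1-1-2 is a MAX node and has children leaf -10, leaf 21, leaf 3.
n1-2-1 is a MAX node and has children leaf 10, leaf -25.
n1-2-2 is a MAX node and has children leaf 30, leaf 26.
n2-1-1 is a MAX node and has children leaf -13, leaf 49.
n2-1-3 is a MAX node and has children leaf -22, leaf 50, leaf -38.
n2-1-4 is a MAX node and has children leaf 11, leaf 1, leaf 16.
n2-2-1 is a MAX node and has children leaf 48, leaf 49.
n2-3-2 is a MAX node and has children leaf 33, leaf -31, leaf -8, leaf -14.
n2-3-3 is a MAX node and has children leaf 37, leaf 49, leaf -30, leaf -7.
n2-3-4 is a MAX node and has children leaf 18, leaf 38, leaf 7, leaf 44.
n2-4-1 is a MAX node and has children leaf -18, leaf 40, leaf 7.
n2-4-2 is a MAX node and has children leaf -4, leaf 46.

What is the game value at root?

21

n1-1-1 (MAX): max(-49, 49, 0) = 49
n1-1-2 (MAX): max(-10, 21, 3) = 21
n1-1 (MIN): min(49, 21) = 21
n1-2-1 (MAX): max(10, -25) = 10
n1-2-2 (MAX): max(30, 26) = 30
n1-2 (MIN): min(10, 30, 5) = 5
n1 (MAX): max(21, 5) = 21
n2-1-1 (MAX): max(-13, 49) = 49
n2-1-3 (MAX): max(-22, 50, -38) = 50
n2-1-4 (MAX): max(11, 1, 16) = 16
n2-1 (MIN): min(49, 31, 50, 16) = 16
n2-2-1 (MAX): max(48, 49) = 49
n2-2 (MIN): min(49, -22) = -22
n2-3-2 (MAX): max(33, -31, -8, -14) = 33
n2-3-3 (MAX): max(37, 49, -30, -7) = 49
n2-3-4 (MAX): max(18, 38, 7, 44) = 44
n2-3 (MIN): min(-5, 33, 49, 44) = -5
n2-4-1 (MAX): max(-18, 40, 7) = 40
n2-4-2 (MAX): max(-4, 46) = 46
n2-4 (MIN): min(40, 46) = 40
n2 (MAX): max(16, -22, -5, 40) = 40
root (MIN): min(21, 40) = 21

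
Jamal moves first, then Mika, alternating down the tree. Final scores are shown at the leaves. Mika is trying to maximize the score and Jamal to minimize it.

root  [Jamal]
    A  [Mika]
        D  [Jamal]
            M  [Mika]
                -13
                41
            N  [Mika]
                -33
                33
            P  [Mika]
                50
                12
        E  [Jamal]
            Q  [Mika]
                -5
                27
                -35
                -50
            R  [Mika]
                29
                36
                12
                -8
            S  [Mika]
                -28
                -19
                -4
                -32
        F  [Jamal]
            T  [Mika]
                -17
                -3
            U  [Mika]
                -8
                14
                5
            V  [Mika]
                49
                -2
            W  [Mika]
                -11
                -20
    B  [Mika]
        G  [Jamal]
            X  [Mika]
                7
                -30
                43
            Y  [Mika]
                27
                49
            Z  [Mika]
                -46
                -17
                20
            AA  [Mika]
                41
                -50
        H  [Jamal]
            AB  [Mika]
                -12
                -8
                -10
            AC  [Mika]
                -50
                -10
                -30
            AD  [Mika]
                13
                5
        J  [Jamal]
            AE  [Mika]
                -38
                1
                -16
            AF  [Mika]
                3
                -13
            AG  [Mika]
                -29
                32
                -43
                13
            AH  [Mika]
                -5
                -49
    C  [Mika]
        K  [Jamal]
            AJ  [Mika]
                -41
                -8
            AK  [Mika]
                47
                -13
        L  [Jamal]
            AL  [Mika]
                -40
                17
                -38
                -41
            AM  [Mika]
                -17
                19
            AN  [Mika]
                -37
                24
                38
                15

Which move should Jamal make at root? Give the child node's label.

M (Mika): max(-13, 41) = 41
N (Mika): max(-33, 33) = 33
P (Mika): max(50, 12) = 50
D (Jamal): min(41, 33, 50) = 33
Q (Mika): max(-5, 27, -35, -50) = 27
R (Mika): max(29, 36, 12, -8) = 36
S (Mika): max(-28, -19, -4, -32) = -4
E (Jamal): min(27, 36, -4) = -4
T (Mika): max(-17, -3) = -3
U (Mika): max(-8, 14, 5) = 14
V (Mika): max(49, -2) = 49
W (Mika): max(-11, -20) = -11
F (Jamal): min(-3, 14, 49, -11) = -11
A (Mika): max(33, -4, -11) = 33
X (Mika): max(7, -30, 43) = 43
Y (Mika): max(27, 49) = 49
Z (Mika): max(-46, -17, 20) = 20
AA (Mika): max(41, -50) = 41
G (Jamal): min(43, 49, 20, 41) = 20
AB (Mika): max(-12, -8, -10) = -8
AC (Mika): max(-50, -10, -30) = -10
AD (Mika): max(13, 5) = 13
H (Jamal): min(-8, -10, 13) = -10
AE (Mika): max(-38, 1, -16) = 1
AF (Mika): max(3, -13) = 3
AG (Mika): max(-29, 32, -43, 13) = 32
AH (Mika): max(-5, -49) = -5
J (Jamal): min(1, 3, 32, -5) = -5
B (Mika): max(20, -10, -5) = 20
AJ (Mika): max(-41, -8) = -8
AK (Mika): max(47, -13) = 47
K (Jamal): min(-8, 47) = -8
AL (Mika): max(-40, 17, -38, -41) = 17
AM (Mika): max(-17, 19) = 19
AN (Mika): max(-37, 24, 38, 15) = 38
L (Jamal): min(17, 19, 38) = 17
C (Mika): max(-8, 17) = 17
root (Jamal): min(33, 20, 17) = 17
Jamal at root wants the lowest of {A=33, B=20, C=17}, so chooses C.

C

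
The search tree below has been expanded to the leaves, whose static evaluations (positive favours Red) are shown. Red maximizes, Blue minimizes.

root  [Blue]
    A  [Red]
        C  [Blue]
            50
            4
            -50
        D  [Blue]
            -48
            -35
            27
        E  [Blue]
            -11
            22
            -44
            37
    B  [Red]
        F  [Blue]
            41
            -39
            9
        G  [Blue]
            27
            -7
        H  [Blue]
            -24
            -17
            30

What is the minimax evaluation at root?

C (Blue): min(50, 4, -50) = -50
D (Blue): min(-48, -35, 27) = -48
E (Blue): min(-11, 22, -44, 37) = -44
A (Red): max(-50, -48, -44) = -44
F (Blue): min(41, -39, 9) = -39
G (Blue): min(27, -7) = -7
H (Blue): min(-24, -17, 30) = -24
B (Red): max(-39, -7, -24) = -7
root (Blue): min(-44, -7) = -44

-44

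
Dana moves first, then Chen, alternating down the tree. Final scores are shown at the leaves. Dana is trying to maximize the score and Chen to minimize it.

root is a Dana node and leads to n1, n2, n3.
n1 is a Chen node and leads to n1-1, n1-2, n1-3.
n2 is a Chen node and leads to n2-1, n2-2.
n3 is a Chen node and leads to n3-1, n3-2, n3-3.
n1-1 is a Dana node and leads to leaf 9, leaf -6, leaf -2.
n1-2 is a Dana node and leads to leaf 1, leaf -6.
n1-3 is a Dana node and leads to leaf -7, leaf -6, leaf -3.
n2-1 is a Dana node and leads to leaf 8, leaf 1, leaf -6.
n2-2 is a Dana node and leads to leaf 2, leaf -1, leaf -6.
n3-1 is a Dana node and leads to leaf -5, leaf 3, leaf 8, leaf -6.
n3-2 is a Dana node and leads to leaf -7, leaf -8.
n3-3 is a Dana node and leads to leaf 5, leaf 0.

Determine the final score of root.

2

n1-1 (Dana): max(9, -6, -2) = 9
n1-2 (Dana): max(1, -6) = 1
n1-3 (Dana): max(-7, -6, -3) = -3
n1 (Chen): min(9, 1, -3) = -3
n2-1 (Dana): max(8, 1, -6) = 8
n2-2 (Dana): max(2, -1, -6) = 2
n2 (Chen): min(8, 2) = 2
n3-1 (Dana): max(-5, 3, 8, -6) = 8
n3-2 (Dana): max(-7, -8) = -7
n3-3 (Dana): max(5, 0) = 5
n3 (Chen): min(8, -7, 5) = -7
root (Dana): max(-3, 2, -7) = 2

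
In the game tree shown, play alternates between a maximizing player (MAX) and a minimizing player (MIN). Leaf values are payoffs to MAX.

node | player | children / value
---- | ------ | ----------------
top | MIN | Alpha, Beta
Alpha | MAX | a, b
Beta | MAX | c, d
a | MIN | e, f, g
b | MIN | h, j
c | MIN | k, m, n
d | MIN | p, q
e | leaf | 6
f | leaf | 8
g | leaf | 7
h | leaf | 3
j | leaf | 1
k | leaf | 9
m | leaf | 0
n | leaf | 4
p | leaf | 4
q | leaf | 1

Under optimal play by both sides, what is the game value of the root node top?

a (MIN): min(6, 8, 7) = 6
b (MIN): min(3, 1) = 1
Alpha (MAX): max(6, 1) = 6
c (MIN): min(9, 0, 4) = 0
d (MIN): min(4, 1) = 1
Beta (MAX): max(0, 1) = 1
top (MIN): min(6, 1) = 1

1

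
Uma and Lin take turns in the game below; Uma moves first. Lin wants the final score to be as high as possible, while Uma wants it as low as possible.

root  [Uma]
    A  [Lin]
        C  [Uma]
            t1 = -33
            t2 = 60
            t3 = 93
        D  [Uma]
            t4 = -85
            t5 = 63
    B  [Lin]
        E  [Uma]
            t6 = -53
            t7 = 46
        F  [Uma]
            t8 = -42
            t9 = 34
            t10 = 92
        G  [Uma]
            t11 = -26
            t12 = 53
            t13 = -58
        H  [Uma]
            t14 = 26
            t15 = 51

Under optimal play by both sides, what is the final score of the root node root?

C (Uma): min(-33, 60, 93) = -33
D (Uma): min(-85, 63) = -85
A (Lin): max(-33, -85) = -33
E (Uma): min(-53, 46) = -53
F (Uma): min(-42, 34, 92) = -42
G (Uma): min(-26, 53, -58) = -58
H (Uma): min(26, 51) = 26
B (Lin): max(-53, -42, -58, 26) = 26
root (Uma): min(-33, 26) = -33

-33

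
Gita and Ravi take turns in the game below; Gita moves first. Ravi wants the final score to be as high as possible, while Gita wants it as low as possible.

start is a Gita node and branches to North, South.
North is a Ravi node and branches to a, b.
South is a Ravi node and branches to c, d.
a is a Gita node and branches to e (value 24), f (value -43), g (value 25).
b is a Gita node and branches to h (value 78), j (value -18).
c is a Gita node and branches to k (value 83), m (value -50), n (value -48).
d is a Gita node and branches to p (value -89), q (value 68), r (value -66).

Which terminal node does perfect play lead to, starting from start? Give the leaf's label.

m

a (Gita): min(24, -43, 25) = -43
b (Gita): min(78, -18) = -18
North (Ravi): max(-43, -18) = -18
c (Gita): min(83, -50, -48) = -50
d (Gita): min(-89, 68, -66) = -89
South (Ravi): max(-50, -89) = -50
start (Gita): min(-18, -50) = -50
At start, Gita picks South (lowest: -50).
At South, Ravi picks c (highest: -50).
At c, Gita picks m (lowest: -50).
Terminal value -50.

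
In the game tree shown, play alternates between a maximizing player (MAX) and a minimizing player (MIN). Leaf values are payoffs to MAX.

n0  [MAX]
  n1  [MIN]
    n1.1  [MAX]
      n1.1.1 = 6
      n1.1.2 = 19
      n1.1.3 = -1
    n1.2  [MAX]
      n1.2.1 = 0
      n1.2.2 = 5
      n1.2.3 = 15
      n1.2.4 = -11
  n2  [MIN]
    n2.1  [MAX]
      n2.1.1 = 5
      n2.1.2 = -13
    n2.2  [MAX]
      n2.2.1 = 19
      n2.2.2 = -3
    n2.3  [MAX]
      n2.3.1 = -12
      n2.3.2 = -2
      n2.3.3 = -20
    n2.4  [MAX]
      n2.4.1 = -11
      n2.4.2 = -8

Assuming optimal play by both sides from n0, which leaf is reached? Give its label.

n1.2.3

n1.1 (MAX): max(6, 19, -1) = 19
n1.2 (MAX): max(0, 5, 15, -11) = 15
n1 (MIN): min(19, 15) = 15
n2.1 (MAX): max(5, -13) = 5
n2.2 (MAX): max(19, -3) = 19
n2.3 (MAX): max(-12, -2, -20) = -2
n2.4 (MAX): max(-11, -8) = -8
n2 (MIN): min(5, 19, -2, -8) = -8
n0 (MAX): max(15, -8) = 15
At n0, MAX picks n1 (highest: 15).
At n1, MIN picks n1.2 (lowest: 15).
At n1.2, MAX picks n1.2.3 (highest: 15).
Terminal value 15.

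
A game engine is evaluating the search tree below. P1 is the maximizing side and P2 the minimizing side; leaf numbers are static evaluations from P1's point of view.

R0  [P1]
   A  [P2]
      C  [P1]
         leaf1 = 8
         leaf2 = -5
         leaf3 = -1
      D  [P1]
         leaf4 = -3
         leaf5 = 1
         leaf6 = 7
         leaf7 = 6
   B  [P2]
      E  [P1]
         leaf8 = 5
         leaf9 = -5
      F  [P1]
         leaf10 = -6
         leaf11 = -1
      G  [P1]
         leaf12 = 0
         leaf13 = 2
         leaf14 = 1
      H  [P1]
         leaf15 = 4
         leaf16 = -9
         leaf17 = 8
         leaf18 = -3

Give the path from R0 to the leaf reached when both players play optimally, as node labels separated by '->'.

C (P1): max(8, -5, -1) = 8
D (P1): max(-3, 1, 7, 6) = 7
A (P2): min(8, 7) = 7
E (P1): max(5, -5) = 5
F (P1): max(-6, -1) = -1
G (P1): max(0, 2, 1) = 2
H (P1): max(4, -9, 8, -3) = 8
B (P2): min(5, -1, 2, 8) = -1
R0 (P1): max(7, -1) = 7
At R0, P1 picks A (highest: 7).
At A, P2 picks D (lowest: 7).
At D, P1 picks leaf6 (highest: 7).
Terminal value 7.

R0 -> A -> D -> leaf6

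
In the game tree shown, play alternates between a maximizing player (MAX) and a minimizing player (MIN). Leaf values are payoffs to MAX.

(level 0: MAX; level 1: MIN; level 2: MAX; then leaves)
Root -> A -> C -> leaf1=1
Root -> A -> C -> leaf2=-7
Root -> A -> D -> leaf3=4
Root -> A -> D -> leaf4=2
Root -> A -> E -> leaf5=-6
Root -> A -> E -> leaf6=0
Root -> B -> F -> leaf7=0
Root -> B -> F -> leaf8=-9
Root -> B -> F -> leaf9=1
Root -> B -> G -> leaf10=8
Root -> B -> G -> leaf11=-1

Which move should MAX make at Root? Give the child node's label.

B

C (MAX): max(1, -7) = 1
D (MAX): max(4, 2) = 4
E (MAX): max(-6, 0) = 0
A (MIN): min(1, 4, 0) = 0
F (MAX): max(0, -9, 1) = 1
G (MAX): max(8, -1) = 8
B (MIN): min(1, 8) = 1
Root (MAX): max(0, 1) = 1
MAX at Root wants the highest of {A=0, B=1}, so chooses B.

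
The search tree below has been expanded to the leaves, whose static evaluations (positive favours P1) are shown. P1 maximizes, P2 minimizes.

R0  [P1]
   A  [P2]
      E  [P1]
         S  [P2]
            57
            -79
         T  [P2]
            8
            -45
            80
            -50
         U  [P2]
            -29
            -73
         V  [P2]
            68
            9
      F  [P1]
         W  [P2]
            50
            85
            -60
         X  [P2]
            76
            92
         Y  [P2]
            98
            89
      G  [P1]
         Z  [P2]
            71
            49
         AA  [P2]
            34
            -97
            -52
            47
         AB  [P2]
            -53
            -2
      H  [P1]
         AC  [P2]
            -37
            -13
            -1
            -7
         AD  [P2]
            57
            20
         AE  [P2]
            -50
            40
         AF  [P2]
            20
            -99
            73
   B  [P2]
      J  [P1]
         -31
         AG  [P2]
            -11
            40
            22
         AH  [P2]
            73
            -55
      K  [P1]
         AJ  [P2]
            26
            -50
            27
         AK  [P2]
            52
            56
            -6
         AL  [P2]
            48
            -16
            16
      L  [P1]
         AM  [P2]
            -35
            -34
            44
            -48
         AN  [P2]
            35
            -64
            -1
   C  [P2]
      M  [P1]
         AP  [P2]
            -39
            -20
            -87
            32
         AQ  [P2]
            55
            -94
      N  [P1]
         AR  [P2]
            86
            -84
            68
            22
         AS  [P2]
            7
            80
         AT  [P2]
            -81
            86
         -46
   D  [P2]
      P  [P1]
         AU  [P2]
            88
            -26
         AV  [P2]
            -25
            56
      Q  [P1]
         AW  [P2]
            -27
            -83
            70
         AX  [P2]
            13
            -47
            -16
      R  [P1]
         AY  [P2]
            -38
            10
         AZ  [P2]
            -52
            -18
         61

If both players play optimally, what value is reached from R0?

9

S (P2): min(57, -79) = -79
T (P2): min(8, -45, 80, -50) = -50
U (P2): min(-29, -73) = -73
V (P2): min(68, 9) = 9
E (P1): max(-79, -50, -73, 9) = 9
W (P2): min(50, 85, -60) = -60
X (P2): min(76, 92) = 76
Y (P2): min(98, 89) = 89
F (P1): max(-60, 76, 89) = 89
Z (P2): min(71, 49) = 49
AA (P2): min(34, -97, -52, 47) = -97
AB (P2): min(-53, -2) = -53
G (P1): max(49, -97, -53) = 49
AC (P2): min(-37, -13, -1, -7) = -37
AD (P2): min(57, 20) = 20
AE (P2): min(-50, 40) = -50
AF (P2): min(20, -99, 73) = -99
H (P1): max(-37, 20, -50, -99) = 20
A (P2): min(9, 89, 49, 20) = 9
AG (P2): min(-11, 40, 22) = -11
AH (P2): min(73, -55) = -55
J (P1): max(-31, -11, -55) = -11
AJ (P2): min(26, -50, 27) = -50
AK (P2): min(52, 56, -6) = -6
AL (P2): min(48, -16, 16) = -16
K (P1): max(-50, -6, -16) = -6
AM (P2): min(-35, -34, 44, -48) = -48
AN (P2): min(35, -64, -1) = -64
L (P1): max(-48, -64) = -48
B (P2): min(-11, -6, -48) = -48
AP (P2): min(-39, -20, -87, 32) = -87
AQ (P2): min(55, -94) = -94
M (P1): max(-87, -94) = -87
AR (P2): min(86, -84, 68, 22) = -84
AS (P2): min(7, 80) = 7
AT (P2): min(-81, 86) = -81
N (P1): max(-84, 7, -81, -46) = 7
C (P2): min(-87, 7) = -87
AU (P2): min(88, -26) = -26
AV (P2): min(-25, 56) = -25
P (P1): max(-26, -25) = -25
AW (P2): min(-27, -83, 70) = -83
AX (P2): min(13, -47, -16) = -47
Q (P1): max(-83, -47) = -47
AY (P2): min(-38, 10) = -38
AZ (P2): min(-52, -18) = -52
R (P1): max(-38, -52, 61) = 61
D (P2): min(-25, -47, 61) = -47
R0 (P1): max(9, -48, -87, -47) = 9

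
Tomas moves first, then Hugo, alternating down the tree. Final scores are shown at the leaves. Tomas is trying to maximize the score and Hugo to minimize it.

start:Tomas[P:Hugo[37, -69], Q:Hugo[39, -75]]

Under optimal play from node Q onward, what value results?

Q (Hugo): min(39, -75) = -75

-75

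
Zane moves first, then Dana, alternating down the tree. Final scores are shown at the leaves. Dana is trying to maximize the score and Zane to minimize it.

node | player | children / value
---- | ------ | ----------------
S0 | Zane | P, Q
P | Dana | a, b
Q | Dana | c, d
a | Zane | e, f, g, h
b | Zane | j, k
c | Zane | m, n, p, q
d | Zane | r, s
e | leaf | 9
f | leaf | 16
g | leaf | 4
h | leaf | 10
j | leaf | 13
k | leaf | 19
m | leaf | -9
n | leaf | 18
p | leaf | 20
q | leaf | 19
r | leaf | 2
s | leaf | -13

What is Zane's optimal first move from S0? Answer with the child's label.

a (Zane): min(9, 16, 4, 10) = 4
b (Zane): min(13, 19) = 13
P (Dana): max(4, 13) = 13
c (Zane): min(-9, 18, 20, 19) = -9
d (Zane): min(2, -13) = -13
Q (Dana): max(-9, -13) = -9
S0 (Zane): min(13, -9) = -9
Zane at S0 wants the lowest of {P=13, Q=-9}, so chooses Q.

Q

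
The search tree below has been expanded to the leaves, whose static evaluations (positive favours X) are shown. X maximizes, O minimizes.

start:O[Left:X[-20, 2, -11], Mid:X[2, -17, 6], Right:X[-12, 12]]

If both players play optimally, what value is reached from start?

Left (X): max(-20, 2, -11) = 2
Mid (X): max(2, -17, 6) = 6
Right (X): max(-12, 12) = 12
start (O): min(2, 6, 12) = 2

2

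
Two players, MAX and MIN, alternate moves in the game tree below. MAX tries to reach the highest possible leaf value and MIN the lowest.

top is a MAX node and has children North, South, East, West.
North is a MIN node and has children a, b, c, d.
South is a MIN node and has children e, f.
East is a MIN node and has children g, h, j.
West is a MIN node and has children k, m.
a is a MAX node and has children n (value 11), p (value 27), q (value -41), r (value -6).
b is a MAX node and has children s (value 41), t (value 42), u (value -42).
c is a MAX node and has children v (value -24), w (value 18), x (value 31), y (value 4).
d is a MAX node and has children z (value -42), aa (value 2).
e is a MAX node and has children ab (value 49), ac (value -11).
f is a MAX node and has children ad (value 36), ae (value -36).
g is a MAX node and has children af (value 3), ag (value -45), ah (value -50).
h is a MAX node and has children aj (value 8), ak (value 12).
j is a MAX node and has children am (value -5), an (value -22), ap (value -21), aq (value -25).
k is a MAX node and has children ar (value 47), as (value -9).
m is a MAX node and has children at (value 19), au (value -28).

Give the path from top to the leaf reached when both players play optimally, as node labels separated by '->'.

a (MAX): max(11, 27, -41, -6) = 27
b (MAX): max(41, 42, -42) = 42
c (MAX): max(-24, 18, 31, 4) = 31
d (MAX): max(-42, 2) = 2
North (MIN): min(27, 42, 31, 2) = 2
e (MAX): max(49, -11) = 49
f (MAX): max(36, -36) = 36
South (MIN): min(49, 36) = 36
g (MAX): max(3, -45, -50) = 3
h (MAX): max(8, 12) = 12
j (MAX): max(-5, -22, -21, -25) = -5
East (MIN): min(3, 12, -5) = -5
k (MAX): max(47, -9) = 47
m (MAX): max(19, -28) = 19
West (MIN): min(47, 19) = 19
top (MAX): max(2, 36, -5, 19) = 36
At top, MAX picks South (highest: 36).
At South, MIN picks f (lowest: 36).
At f, MAX picks ad (highest: 36).
Terminal value 36.

top -> South -> f -> ad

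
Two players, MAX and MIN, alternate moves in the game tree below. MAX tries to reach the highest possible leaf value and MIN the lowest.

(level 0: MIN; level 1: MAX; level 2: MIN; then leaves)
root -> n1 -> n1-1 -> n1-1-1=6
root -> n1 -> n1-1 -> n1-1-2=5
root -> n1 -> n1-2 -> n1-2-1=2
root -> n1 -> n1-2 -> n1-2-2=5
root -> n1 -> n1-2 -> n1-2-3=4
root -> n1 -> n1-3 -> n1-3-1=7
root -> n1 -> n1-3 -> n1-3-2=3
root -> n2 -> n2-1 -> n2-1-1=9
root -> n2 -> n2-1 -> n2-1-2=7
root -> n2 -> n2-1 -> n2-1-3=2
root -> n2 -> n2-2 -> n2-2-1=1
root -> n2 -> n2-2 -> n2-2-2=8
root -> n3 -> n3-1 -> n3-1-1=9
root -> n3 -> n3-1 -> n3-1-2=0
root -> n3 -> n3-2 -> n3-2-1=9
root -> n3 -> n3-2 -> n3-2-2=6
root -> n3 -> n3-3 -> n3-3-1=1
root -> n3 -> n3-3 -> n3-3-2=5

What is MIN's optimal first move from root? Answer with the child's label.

n1-1 (MIN): min(6, 5) = 5
n1-2 (MIN): min(2, 5, 4) = 2
n1-3 (MIN): min(7, 3) = 3
n1 (MAX): max(5, 2, 3) = 5
n2-1 (MIN): min(9, 7, 2) = 2
n2-2 (MIN): min(1, 8) = 1
n2 (MAX): max(2, 1) = 2
n3-1 (MIN): min(9, 0) = 0
n3-2 (MIN): min(9, 6) = 6
n3-3 (MIN): min(1, 5) = 1
n3 (MAX): max(0, 6, 1) = 6
root (MIN): min(5, 2, 6) = 2
MIN at root wants the lowest of {n1=5, n2=2, n3=6}, so chooses n2.

n2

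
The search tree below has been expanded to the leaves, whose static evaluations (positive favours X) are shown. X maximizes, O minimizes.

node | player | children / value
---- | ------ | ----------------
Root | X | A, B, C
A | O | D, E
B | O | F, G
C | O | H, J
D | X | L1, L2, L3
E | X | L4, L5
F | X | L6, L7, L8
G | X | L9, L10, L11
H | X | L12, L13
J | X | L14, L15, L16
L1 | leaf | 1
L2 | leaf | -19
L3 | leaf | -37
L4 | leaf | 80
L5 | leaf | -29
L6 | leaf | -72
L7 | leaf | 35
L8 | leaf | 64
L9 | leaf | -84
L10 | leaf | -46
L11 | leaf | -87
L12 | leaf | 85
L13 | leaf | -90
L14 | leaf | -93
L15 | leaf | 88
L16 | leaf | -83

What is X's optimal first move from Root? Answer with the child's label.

C

D (X): max(1, -19, -37) = 1
E (X): max(80, -29) = 80
A (O): min(1, 80) = 1
F (X): max(-72, 35, 64) = 64
G (X): max(-84, -46, -87) = -46
B (O): min(64, -46) = -46
H (X): max(85, -90) = 85
J (X): max(-93, 88, -83) = 88
C (O): min(85, 88) = 85
Root (X): max(1, -46, 85) = 85
X at Root wants the highest of {A=1, B=-46, C=85}, so chooses C.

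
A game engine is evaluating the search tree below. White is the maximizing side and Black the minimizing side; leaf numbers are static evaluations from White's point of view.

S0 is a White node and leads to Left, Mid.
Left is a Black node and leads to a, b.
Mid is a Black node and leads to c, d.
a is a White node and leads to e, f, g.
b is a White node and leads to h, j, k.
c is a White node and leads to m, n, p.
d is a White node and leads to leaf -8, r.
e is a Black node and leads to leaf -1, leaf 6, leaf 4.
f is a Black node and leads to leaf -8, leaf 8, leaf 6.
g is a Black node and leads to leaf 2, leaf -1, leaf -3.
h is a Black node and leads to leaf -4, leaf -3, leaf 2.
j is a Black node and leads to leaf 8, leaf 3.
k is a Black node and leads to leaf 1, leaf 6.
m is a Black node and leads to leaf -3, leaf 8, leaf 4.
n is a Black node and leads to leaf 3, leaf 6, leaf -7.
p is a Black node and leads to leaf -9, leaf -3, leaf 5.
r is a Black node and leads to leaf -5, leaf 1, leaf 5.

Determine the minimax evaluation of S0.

-1

e (Black): min(-1, 6, 4) = -1
f (Black): min(-8, 8, 6) = -8
g (Black): min(2, -1, -3) = -3
a (White): max(-1, -8, -3) = -1
h (Black): min(-4, -3, 2) = -4
j (Black): min(8, 3) = 3
k (Black): min(1, 6) = 1
b (White): max(-4, 3, 1) = 3
Left (Black): min(-1, 3) = -1
m (Black): min(-3, 8, 4) = -3
n (Black): min(3, 6, -7) = -7
p (Black): min(-9, -3, 5) = -9
c (White): max(-3, -7, -9) = -3
r (Black): min(-5, 1, 5) = -5
d (White): max(-8, -5) = -5
Mid (Black): min(-3, -5) = -5
S0 (White): max(-1, -5) = -1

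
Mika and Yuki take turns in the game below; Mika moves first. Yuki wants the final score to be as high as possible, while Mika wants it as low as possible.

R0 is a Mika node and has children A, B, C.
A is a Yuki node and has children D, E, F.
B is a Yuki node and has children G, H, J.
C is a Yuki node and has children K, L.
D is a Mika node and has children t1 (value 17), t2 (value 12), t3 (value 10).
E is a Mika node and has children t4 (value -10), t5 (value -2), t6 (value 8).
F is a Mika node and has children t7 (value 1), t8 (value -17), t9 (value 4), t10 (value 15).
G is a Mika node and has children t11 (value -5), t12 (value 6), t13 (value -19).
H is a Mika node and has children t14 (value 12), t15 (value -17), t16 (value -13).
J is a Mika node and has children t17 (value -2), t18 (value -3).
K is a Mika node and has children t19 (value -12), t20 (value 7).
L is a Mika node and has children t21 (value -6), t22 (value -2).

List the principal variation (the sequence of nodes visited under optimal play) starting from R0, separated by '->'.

D (Mika): min(17, 12, 10) = 10
E (Mika): min(-10, -2, 8) = -10
F (Mika): min(1, -17, 4, 15) = -17
A (Yuki): max(10, -10, -17) = 10
G (Mika): min(-5, 6, -19) = -19
H (Mika): min(12, -17, -13) = -17
J (Mika): min(-2, -3) = -3
B (Yuki): max(-19, -17, -3) = -3
K (Mika): min(-12, 7) = -12
L (Mika): min(-6, -2) = -6
C (Yuki): max(-12, -6) = -6
R0 (Mika): min(10, -3, -6) = -6
At R0, Mika picks C (lowest: -6).
At C, Yuki picks L (highest: -6).
At L, Mika picks t21 (lowest: -6).
Terminal value -6.

R0 -> C -> L -> t21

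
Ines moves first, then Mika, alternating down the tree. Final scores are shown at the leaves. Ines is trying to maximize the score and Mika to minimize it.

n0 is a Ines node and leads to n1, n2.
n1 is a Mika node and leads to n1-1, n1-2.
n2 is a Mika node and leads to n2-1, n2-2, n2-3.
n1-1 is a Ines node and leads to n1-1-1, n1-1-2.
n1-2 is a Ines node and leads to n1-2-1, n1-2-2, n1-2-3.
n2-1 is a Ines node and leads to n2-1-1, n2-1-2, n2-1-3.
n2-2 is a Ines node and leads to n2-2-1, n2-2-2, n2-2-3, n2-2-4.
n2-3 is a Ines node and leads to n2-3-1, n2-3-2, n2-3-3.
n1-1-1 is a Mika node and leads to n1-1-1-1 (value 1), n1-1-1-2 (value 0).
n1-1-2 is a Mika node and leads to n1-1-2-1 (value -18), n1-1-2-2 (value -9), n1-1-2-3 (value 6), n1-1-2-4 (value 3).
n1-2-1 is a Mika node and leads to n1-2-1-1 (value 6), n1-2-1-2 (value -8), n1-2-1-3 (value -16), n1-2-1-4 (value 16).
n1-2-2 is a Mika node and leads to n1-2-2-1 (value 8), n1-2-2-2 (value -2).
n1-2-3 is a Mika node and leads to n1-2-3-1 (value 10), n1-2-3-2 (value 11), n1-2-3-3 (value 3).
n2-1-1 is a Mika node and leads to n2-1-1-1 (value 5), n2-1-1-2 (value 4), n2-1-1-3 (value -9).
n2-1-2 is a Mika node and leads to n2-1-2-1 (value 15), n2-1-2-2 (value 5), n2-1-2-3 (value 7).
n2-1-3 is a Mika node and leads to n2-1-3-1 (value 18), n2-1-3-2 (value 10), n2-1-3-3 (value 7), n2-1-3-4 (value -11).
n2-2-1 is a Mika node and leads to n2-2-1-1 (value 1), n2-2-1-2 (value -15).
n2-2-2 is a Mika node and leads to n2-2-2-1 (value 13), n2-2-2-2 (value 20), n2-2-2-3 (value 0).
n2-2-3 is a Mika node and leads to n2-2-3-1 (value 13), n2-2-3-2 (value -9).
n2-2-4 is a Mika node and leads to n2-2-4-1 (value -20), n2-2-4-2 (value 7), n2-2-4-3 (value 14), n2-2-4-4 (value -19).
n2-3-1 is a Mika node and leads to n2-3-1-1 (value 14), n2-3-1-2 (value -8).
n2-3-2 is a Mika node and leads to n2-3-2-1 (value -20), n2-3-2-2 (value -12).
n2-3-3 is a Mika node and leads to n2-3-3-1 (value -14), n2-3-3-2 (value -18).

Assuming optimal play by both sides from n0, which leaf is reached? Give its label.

n1-1-1-2

n1-1-1 (Mika): min(1, 0) = 0
n1-1-2 (Mika): min(-18, -9, 6, 3) = -18
n1-1 (Ines): max(0, -18) = 0
n1-2-1 (Mika): min(6, -8, -16, 16) = -16
n1-2-2 (Mika): min(8, -2) = -2
n1-2-3 (Mika): min(10, 11, 3) = 3
n1-2 (Ines): max(-16, -2, 3) = 3
n1 (Mika): min(0, 3) = 0
n2-1-1 (Mika): min(5, 4, -9) = -9
n2-1-2 (Mika): min(15, 5, 7) = 5
n2-1-3 (Mika): min(18, 10, 7, -11) = -11
n2-1 (Ines): max(-9, 5, -11) = 5
n2-2-1 (Mika): min(1, -15) = -15
n2-2-2 (Mika): min(13, 20, 0) = 0
n2-2-3 (Mika): min(13, -9) = -9
n2-2-4 (Mika): min(-20, 7, 14, -19) = -20
n2-2 (Ines): max(-15, 0, -9, -20) = 0
n2-3-1 (Mika): min(14, -8) = -8
n2-3-2 (Mika): min(-20, -12) = -20
n2-3-3 (Mika): min(-14, -18) = -18
n2-3 (Ines): max(-8, -20, -18) = -8
n2 (Mika): min(5, 0, -8) = -8
n0 (Ines): max(0, -8) = 0
At n0, Ines picks n1 (highest: 0).
At n1, Mika picks n1-1 (lowest: 0).
At n1-1, Ines picks n1-1-1 (highest: 0).
At n1-1-1, Mika picks n1-1-1-2 (lowest: 0).
Terminal value 0.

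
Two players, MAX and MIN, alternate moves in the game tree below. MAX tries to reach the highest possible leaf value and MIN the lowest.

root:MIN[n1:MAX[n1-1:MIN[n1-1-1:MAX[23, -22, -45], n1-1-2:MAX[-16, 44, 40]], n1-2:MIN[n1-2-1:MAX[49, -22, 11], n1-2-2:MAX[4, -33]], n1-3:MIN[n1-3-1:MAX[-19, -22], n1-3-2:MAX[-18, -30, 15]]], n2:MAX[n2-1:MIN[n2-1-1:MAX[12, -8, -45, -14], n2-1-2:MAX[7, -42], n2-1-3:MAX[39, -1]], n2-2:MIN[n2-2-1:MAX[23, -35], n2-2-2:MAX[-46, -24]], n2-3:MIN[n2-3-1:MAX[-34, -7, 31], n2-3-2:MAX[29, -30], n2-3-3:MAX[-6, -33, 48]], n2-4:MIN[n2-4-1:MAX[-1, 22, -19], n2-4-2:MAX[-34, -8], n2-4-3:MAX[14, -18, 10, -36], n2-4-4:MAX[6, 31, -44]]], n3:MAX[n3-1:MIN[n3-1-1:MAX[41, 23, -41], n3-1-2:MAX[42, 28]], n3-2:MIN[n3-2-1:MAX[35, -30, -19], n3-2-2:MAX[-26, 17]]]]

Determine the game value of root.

n1-1-1 (MAX): max(23, -22, -45) = 23
n1-1-2 (MAX): max(-16, 44, 40) = 44
n1-1 (MIN): min(23, 44) = 23
n1-2-1 (MAX): max(49, -22, 11) = 49
n1-2-2 (MAX): max(4, -33) = 4
n1-2 (MIN): min(49, 4) = 4
n1-3-1 (MAX): max(-19, -22) = -19
n1-3-2 (MAX): max(-18, -30, 15) = 15
n1-3 (MIN): min(-19, 15) = -19
n1 (MAX): max(23, 4, -19) = 23
n2-1-1 (MAX): max(12, -8, -45, -14) = 12
n2-1-2 (MAX): max(7, -42) = 7
n2-1-3 (MAX): max(39, -1) = 39
n2-1 (MIN): min(12, 7, 39) = 7
n2-2-1 (MAX): max(23, -35) = 23
n2-2-2 (MAX): max(-46, -24) = -24
n2-2 (MIN): min(23, -24) = -24
n2-3-1 (MAX): max(-34, -7, 31) = 31
n2-3-2 (MAX): max(29, -30) = 29
n2-3-3 (MAX): max(-6, -33, 48) = 48
n2-3 (MIN): min(31, 29, 48) = 29
n2-4-1 (MAX): max(-1, 22, -19) = 22
n2-4-2 (MAX): max(-34, -8) = -8
n2-4-3 (MAX): max(14, -18, 10, -36) = 14
n2-4-4 (MAX): max(6, 31, -44) = 31
n2-4 (MIN): min(22, -8, 14, 31) = -8
n2 (MAX): max(7, -24, 29, -8) = 29
n3-1-1 (MAX): max(41, 23, -41) = 41
n3-1-2 (MAX): max(42, 28) = 42
n3-1 (MIN): min(41, 42) = 41
n3-2-1 (MAX): max(35, -30, -19) = 35
n3-2-2 (MAX): max(-26, 17) = 17
n3-2 (MIN): min(35, 17) = 17
n3 (MAX): max(41, 17) = 41
root (MIN): min(23, 29, 41) = 23

23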